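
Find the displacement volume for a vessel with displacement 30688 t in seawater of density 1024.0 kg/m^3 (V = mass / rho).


Formula: V = mass / rho
Step 1 — convert tonnes to kg: 30688 t * 1000 = 30688000 kg
Step 2 — V = 30688000 / 1024.0 ≈ 29969 m^3 (5 s.f.)

29969 m^3


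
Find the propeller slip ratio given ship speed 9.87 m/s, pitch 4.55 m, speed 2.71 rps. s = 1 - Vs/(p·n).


Formula: s = 1 - Vs / (p * n)
Step 1 — p * n = 4.55 * 2.71 = 12.3305
Step 2 — Vs / (p*n) = 9.87 / 12.3305 = 0.800454 (6 d.p.)
Step 3 — s = 1 - 0.800454 = 0.199546

0.199546


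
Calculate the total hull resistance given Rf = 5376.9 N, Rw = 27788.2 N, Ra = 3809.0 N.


Formula: Rt = Rf + Rw + Ra
Substituting: Rt = 5376.9 + 27788.2 + 3809.0
Result: Rt = 36974.1 N

36974.1 N


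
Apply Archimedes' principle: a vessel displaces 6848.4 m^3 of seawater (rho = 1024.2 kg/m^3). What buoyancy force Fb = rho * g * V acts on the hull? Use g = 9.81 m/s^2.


Formula: Fb = rho * g * V
Substituting: Fb = 1024.2 * 9.81 * 6848.4
Intermediate: 1024.2 * 9.81 = 10047.402
Result: Fb = 10047.402 * 6848.4 ≈ 68809000 N (5 s.f.)

68809000 N


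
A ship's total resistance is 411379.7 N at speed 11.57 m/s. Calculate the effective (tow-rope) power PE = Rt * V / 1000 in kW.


Formula: PE = Rt * V / 1000 (kW)
Step 1 — PE (W) = 411379.7 * 11.57 = 4759663.129 W
Step 2 — PE (kW) = 4759663.129 / 1000 ≈ 4759.7 kW (5 s.f.)

4759.7 kW


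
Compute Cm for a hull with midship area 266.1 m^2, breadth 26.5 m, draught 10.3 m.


Formula: Cm = Am / (B * T)
Step 1 — B * T = 26.5 * 10.3 = 272.95 m^2
Step 2 — Cm = 266.1 / 272.95 ≈ 0.97490 (5 s.f.)

0.97490


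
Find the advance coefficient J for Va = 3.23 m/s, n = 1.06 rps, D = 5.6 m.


Formula: J = Va / (n * D)
Step 1 — n * D = 1.06 * 5.6 = 5.936
Step 2 — J = 3.23 / 5.936 ≈ 0.54414 (5 s.f.)

0.54414


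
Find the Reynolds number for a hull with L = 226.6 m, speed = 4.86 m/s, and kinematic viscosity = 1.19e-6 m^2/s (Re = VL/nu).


Formula: Re = V * L / nu
Step 1 — V * L = 4.86 * 226.6 = 1101.276 m^2/s
Step 2 — Re = 1101.276 / 1.19e-6 = 9.25e+08

9.25e+08


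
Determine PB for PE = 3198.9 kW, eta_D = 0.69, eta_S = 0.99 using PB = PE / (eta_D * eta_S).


Formula: PB = PE / (eta_D * eta_S)
Step 1 — combined efficiency = eta_D * eta_S = 0.69 * 0.99 = 0.6831
Step 2 — PB = 3198.9 / 0.6831 ≈ 4682.9 kW (5 s.f.)

4682.9 kW


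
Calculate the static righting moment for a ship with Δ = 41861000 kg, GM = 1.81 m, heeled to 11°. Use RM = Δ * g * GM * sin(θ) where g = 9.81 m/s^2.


Formula: GZ = GM * sin(theta); RM = disp * g * GZ
Step 1 — GZ = 1.81 * sin(11°) = 1.81 * 0.190809 = 0.345364 m
Step 2 — RM = 41861000 * 9.81 * 0.345364 ≈ 141830000 N·m (5 s.f.)

141830000 N·m


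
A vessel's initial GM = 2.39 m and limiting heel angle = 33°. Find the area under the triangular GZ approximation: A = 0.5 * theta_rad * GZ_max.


Formula: GZ_max = GM * sin(theta); Area = 0.5 * theta_rad * GZ_max
Step 1 — GZ_max = 2.39 * sin(33°) = 2.39 * 0.544639 = 1.301687 m
Step 2 — theta_rad = 33 * pi/180 = 0.575959 rad
Step 3 — Area = 0.5 * 0.575959 * 1.301687 ≈ 0.37486 m·rad (5 s.f.)

0.37486 m·rad


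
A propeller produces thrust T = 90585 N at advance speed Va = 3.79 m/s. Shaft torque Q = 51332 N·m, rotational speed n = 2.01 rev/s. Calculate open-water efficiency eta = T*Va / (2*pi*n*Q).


Formula: eta = T * Va / (2 * pi * n * Q)
Step 1 — numerator = T * Va = 90585 * 3.79 = 343317.15
Step 2 — 2 * pi * n = 2 * pi * 2.01 = 12.629202
Step 3 — denominator = 12.629202 * 51332 = 648282.2
Step 4 — eta = 343317.15 / 648282.2 ≈ 0.52958 (5 s.f.)

0.52958


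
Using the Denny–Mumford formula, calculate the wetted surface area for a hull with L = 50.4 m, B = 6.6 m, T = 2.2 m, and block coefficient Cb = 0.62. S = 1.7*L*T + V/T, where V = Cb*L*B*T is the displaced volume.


Formula: S = 1.7*L*T + V/T with V = Cb*L*B*T, i.e. S = L * (1.7*T + Cb*B)
Step 1 — 1.7*T = 1.7 * 2.2 = 3.74 m
Step 2 — Cb*B = 0.62 * 6.6 = 4.092 m
Step 3 — 1.7*T + Cb*B = 3.74 + 4.092 = 7.832 m
Step 4 — S = 50.4 * 7.832 ≈ 394.73 m^2 (5 s.f.)

394.73 m^2


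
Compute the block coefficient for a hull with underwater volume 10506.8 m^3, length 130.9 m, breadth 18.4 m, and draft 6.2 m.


Formula: Cb = V / (L * B * T)
Step 1 — L * B * T = 130.9 * 18.4 * 6.2 = 14933.072 m^3
Step 2 — Cb = 10506.8 / 14933.072 ≈ 0.70359 (5 s.f.)

0.70359


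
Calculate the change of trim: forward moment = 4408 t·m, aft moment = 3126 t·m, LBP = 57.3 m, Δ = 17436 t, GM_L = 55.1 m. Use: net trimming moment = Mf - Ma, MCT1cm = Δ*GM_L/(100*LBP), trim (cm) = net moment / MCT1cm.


Formula: net trimming moment = Mf - Ma; MCT1cm = Δ*GM_L/(100*LBP); trim = net moment / MCT1cm
Step 1 — net trimming moment = 4408 - 3126 = 1282 t·m
Step 2 — MCT1cm = 17436 * 55.1 / (100 * 57.3) = 167.6655 t·m/cm
Step 3 — trim = 1282 / 167.6655 ≈ 7.6462 cm (5 s.f.)

7.6462 cm


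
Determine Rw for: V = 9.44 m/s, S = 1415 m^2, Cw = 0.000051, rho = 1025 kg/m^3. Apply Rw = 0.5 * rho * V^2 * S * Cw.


Formula: Rw = 0.5 * rho * V^2 * S * Cw
Step 1 — V^2 = 9.44^2 = 89.1136
Step 2 — 0.5 * rho * V^2 = 0.5 * 1025 * 89.1136 = 45670.72
Step 3 — Rw = 45670.72 * 1415 * 0.000051 ≈ 3295.8 N (5 s.f.)

3295.8 N


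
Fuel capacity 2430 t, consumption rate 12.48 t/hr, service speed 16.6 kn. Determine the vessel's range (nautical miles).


Formula: endurance = fuel / rate; range = endurance * speed
Step 1 — endurance = 2430 / 12.48 = 194.7115 hours
Step 2 — range = 194.7115 * 16.6 ≈ 3232.2 nautical miles (5 s.f.)

3232.2 NM


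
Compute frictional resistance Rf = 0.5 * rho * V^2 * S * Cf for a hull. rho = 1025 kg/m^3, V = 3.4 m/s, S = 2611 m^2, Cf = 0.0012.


Formula: Rf = 0.5 * rho * V^2 * S * Cf
Step 1 — V^2 = 3.4^2 = 11.56
Step 2 — 0.5 * rho * V^2 = 0.5 * 1025 * 11.56 = 5924.5
Step 3 — Rf = 5924.5 * 2611 * 0.0012 ≈ 18563 N (5 s.f.)

18563 N


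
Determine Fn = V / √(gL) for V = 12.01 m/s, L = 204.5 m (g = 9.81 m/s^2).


Formula: Fn = V / sqrt(g * L)
Step 1 — g * L = 9.81 * 204.5 = 2006.145
Step 2 — sqrt(g * L) = sqrt(2006.145) = 44.79001
Step 3 — Fn = 12.01 / 44.79001 ≈ 0.26814 (5 s.f.)

0.26814


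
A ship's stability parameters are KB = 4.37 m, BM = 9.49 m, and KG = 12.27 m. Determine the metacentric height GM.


Formula: GM = KB + BM - KG
Step 1 — KM = KB + BM = 4.37 + 9.49 = 13.86 m
Step 2 — GM = KM - KG = 13.86 - 12.27 = 1.59 m

1.59 m


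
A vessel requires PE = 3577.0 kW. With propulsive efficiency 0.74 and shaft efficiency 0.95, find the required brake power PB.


Formula: PB = PE / (eta_D * eta_S)
Step 1 — combined efficiency = eta_D * eta_S = 0.74 * 0.95 = 0.703
Step 2 — PB = 3577.0 / 0.703 ≈ 5088.2 kW (5 s.f.)

5088.2 kW


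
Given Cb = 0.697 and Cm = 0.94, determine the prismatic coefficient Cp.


Formula: Cp = Cb / Cm
Substituting: Cp = 0.697 / 0.94
Result: Cp ≈ 0.74149 (5 s.f.)

0.74149


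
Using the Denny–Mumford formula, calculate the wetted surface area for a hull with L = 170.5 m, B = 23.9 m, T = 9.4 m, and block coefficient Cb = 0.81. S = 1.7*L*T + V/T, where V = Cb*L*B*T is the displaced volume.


Formula: S = 1.7*L*T + V/T with V = Cb*L*B*T, i.e. S = L * (1.7*T + Cb*B)
Step 1 — 1.7*T = 1.7 * 9.4 = 15.98 m
Step 2 — Cb*B = 0.81 * 23.9 = 19.359 m
Step 3 — 1.7*T + Cb*B = 15.98 + 19.359 = 35.339 m
Step 4 — S = 170.5 * 35.339 ≈ 6025.3 m^2 (5 s.f.)

6025.3 m^2


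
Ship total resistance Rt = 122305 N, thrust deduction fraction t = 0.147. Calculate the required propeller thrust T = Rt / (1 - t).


Formula: T = Rt / (1 - t)
Step 1 — (1 - t) = 1 - 0.147 = 0.853
Step 2 — T = 122305 / 0.853 ≈ 143380 N (5 s.f.)

143380 N


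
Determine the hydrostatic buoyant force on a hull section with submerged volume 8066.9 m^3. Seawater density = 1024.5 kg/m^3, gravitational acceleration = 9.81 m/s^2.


Formula: Fb = rho * g * V
Substituting: Fb = 1024.5 * 9.81 * 8066.9
Intermediate: 1024.5 * 9.81 = 10050.345
Result: Fb = 10050.345 * 8066.9 ≈ 81075000 N (5 s.f.)

81075000 N


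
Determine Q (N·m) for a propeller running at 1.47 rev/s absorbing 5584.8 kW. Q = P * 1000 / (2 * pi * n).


Formula: Q = P_W / (2 * pi * n)
Step 1 — P_W = 5584.8 kW * 1000 = 5584800.0 W
Step 2 — 2 * pi * n = 2 * pi * 1.47 = 9.236282
Step 3 — Q = 5584800.0 / 9.236282 ≈ 604660 N·m (5 s.f.)

604660 N·m


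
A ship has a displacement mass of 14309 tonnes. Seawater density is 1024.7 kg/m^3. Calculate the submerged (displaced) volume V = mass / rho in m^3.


Formula: V = mass / rho
Step 1 — convert tonnes to kg: 14309 t * 1000 = 14309000 kg
Step 2 — V = 14309000 / 1024.7 ≈ 13964 m^3 (5 s.f.)

13964 m^3


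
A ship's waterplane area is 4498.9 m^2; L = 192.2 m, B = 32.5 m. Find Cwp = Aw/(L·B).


Formula: Cwp = Aw / (L * B)
Step 1 — L * B = 192.2 * 32.5 = 6246.5 m^2
Step 2 — Cwp = 4498.9 / 6246.5 ≈ 0.72023 (5 s.f.)

0.72023


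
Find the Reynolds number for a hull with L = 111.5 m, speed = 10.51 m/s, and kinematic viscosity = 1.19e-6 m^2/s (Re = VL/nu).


Formula: Re = V * L / nu
Step 1 — V * L = 10.51 * 111.5 = 1171.865 m^2/s
Step 2 — Re = 1171.865 / 1.19e-6 = 9.85e+08

9.85e+08


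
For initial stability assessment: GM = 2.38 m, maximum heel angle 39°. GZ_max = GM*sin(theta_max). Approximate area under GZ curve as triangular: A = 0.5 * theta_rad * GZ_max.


Formula: GZ_max = GM * sin(theta); Area = 0.5 * theta_rad * GZ_max
Step 1 — GZ_max = 2.38 * sin(39°) = 2.38 * 0.62932 = 1.497782 m
Step 2 — theta_rad = 39 * pi/180 = 0.680678 rad
Step 3 — Area = 0.5 * 0.680678 * 1.497782 ≈ 0.50975 m·rad (5 s.f.)

0.50975 m·rad


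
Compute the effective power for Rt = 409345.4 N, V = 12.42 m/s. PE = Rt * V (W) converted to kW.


Formula: PE = Rt * V / 1000 (kW)
Step 1 — PE (W) = 409345.4 * 12.42 = 5084069.868 W
Step 2 — PE (kW) = 5084069.868 / 1000 ≈ 5084.1 kW (5 s.f.)

5084.1 kW


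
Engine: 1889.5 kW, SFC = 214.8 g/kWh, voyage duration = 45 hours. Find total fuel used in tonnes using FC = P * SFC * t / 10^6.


Formula: FC (tonnes) = P * SFC * t / 1,000,000
Step 1 — P * SFC * t = 1889.5 * 214.8 * 45 = 18263907.0 g
Step 2 — FC (tonnes) = 18263907.0 / 1,000,000 ≈ 18.264 tonnes (5 s.f.)

18.264 tonnes


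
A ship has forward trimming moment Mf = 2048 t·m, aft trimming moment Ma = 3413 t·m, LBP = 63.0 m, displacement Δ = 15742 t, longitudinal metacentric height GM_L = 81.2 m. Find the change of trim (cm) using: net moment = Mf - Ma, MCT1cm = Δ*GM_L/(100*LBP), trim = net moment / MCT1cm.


Formula: net trimming moment = Mf - Ma; MCT1cm = Δ*GM_L/(100*LBP); trim = net moment / MCT1cm
Step 1 — net trimming moment = 2048 - 3413 = -1365 t·m
Step 2 — MCT1cm = 15742 * 81.2 / (100 * 63.0) = 202.8969 t·m/cm
Step 3 — trim = -1365 / 202.8969 ≈ -6.7276 cm (5 s.f.)

-6.7276 cm


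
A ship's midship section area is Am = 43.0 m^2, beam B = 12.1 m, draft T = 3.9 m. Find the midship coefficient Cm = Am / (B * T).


Formula: Cm = Am / (B * T)
Step 1 — B * T = 12.1 * 3.9 = 47.19 m^2
Step 2 — Cm = 43.0 / 47.19 ≈ 0.91121 (5 s.f.)

0.91121


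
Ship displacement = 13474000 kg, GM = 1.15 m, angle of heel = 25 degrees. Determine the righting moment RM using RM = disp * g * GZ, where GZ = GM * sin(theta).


Formula: GZ = GM * sin(theta); RM = disp * g * GZ
Step 1 — GZ = 1.15 * sin(25°) = 1.15 * 0.422618 = 0.486011 m
Step 2 — RM = 13474000 * 9.81 * 0.486011 ≈ 64241000 N·m (5 s.f.)

64241000 N·m


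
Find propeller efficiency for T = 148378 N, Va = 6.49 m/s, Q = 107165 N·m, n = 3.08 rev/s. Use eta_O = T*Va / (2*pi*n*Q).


Formula: eta = T * Va / (2 * pi * n * Q)
Step 1 — numerator = T * Va = 148378 * 6.49 = 962973.22
Step 2 — 2 * pi * n = 2 * pi * 3.08 = 19.352211
Step 3 — denominator = 19.352211 * 107165 = 2073879.69
Step 4 — eta = 962973.22 / 2073879.69 ≈ 0.46433 (5 s.f.)

0.46433


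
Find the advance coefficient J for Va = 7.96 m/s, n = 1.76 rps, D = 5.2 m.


Formula: J = Va / (n * D)
Step 1 — n * D = 1.76 * 5.2 = 9.152
Step 2 — J = 7.96 / 9.152 ≈ 0.86976 (5 s.f.)

0.86976


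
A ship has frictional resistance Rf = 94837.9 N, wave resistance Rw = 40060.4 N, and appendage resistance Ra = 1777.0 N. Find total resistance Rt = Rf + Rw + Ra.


Formula: Rt = Rf + Rw + Ra
Substituting: Rt = 94837.9 + 40060.4 + 1777.0
Result: Rt = 136675.3 N

136675.3 N


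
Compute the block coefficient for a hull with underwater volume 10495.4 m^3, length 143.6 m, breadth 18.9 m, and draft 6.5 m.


Formula: Cb = V / (L * B * T)
Step 1 — L * B * T = 143.6 * 18.9 * 6.5 = 17641.26 m^3
Step 2 — Cb = 10495.4 / 17641.26 ≈ 0.59493 (5 s.f.)

0.59493


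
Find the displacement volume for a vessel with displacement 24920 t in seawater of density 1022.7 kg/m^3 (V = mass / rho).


Formula: V = mass / rho
Step 1 — convert tonnes to kg: 24920 t * 1000 = 24920000 kg
Step 2 — V = 24920000 / 1022.7 ≈ 24367 m^3 (5 s.f.)

24367 m^3


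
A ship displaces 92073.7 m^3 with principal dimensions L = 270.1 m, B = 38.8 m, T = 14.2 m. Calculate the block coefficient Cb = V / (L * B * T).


Formula: Cb = V / (L * B * T)
Step 1 — L * B * T = 270.1 * 38.8 * 14.2 = 148814.296 m^3
Step 2 — Cb = 92073.7 / 148814.296 ≈ 0.61872 (5 s.f.)

0.61872


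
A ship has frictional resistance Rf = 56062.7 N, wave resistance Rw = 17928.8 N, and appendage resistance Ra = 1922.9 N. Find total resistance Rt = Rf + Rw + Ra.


Formula: Rt = Rf + Rw + Ra
Substituting: Rt = 56062.7 + 17928.8 + 1922.9
Result: Rt = 75914.4 N

75914.4 N


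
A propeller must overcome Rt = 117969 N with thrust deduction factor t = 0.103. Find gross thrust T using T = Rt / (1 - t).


Formula: T = Rt / (1 - t)
Step 1 — (1 - t) = 1 - 0.103 = 0.897
Step 2 — T = 117969 / 0.897 ≈ 131520 N (5 s.f.)

131520 N


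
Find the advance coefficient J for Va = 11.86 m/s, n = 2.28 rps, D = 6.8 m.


Formula: J = Va / (n * D)
Step 1 — n * D = 2.28 * 6.8 = 15.504
Step 2 — J = 11.86 / 15.504 ≈ 0.76496 (5 s.f.)

0.76496


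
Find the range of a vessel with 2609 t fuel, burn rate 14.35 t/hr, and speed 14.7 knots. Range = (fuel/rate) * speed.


Formula: endurance = fuel / rate; range = endurance * speed
Step 1 — endurance = 2609 / 14.35 = 181.8118 hours
Step 2 — range = 181.8118 * 14.7 ≈ 2672.6 nautical miles (5 s.f.)

2672.6 NM


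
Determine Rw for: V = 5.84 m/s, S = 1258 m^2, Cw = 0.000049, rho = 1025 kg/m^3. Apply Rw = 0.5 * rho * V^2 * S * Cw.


Formula: Rw = 0.5 * rho * V^2 * S * Cw
Step 1 — V^2 = 5.84^2 = 34.1056
Step 2 — 0.5 * rho * V^2 = 0.5 * 1025 * 34.1056 = 17479.12
Step 3 — Rw = 17479.12 * 1258 * 0.000049 ≈ 1077.4 N (5 s.f.)

1077.4 N


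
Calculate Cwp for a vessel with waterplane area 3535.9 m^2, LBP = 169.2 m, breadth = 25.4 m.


Formula: Cwp = Aw / (L * B)
Step 1 — L * B = 169.2 * 25.4 = 4297.68 m^2
Step 2 — Cwp = 3535.9 / 4297.68 ≈ 0.82275 (5 s.f.)

0.82275


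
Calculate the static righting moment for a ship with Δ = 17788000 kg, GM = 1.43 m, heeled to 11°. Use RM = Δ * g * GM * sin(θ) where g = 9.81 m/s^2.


Formula: GZ = GM * sin(theta); RM = disp * g * GZ
Step 1 — GZ = 1.43 * sin(11°) = 1.43 * 0.190809 = 0.272857 m
Step 2 — RM = 17788000 * 9.81 * 0.272857 ≈ 47614000 N·m (5 s.f.)

47614000 N·m


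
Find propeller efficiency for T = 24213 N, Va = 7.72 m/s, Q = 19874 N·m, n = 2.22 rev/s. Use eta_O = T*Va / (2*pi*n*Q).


Formula: eta = T * Va / (2 * pi * n * Q)
Step 1 — numerator = T * Va = 24213 * 7.72 = 186924.36
Step 2 — 2 * pi * n = 2 * pi * 2.22 = 13.948671
Step 3 — denominator = 13.948671 * 19874 = 277215.89
Step 4 — eta = 186924.36 / 277215.89 ≈ 0.67429 (5 s.f.)

0.67429


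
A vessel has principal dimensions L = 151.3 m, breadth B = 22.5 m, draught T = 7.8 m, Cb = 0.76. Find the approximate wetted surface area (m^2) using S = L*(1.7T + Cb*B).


Formula: S = 1.7*L*T + V/T with V = Cb*L*B*T, i.e. S = L * (1.7*T + Cb*B)
Step 1 — 1.7*T = 1.7 * 7.8 = 13.26 m
Step 2 — Cb*B = 0.76 * 22.5 = 17.1 m
Step 3 — 1.7*T + Cb*B = 13.26 + 17.1 = 30.36 m
Step 4 — S = 151.3 * 30.36 ≈ 4593.5 m^2 (5 s.f.)

4593.5 m^2


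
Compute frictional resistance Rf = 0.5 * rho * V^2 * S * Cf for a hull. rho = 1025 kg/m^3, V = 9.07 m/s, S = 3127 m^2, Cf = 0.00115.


Formula: Rf = 0.5 * rho * V^2 * S * Cf
Step 1 — V^2 = 9.07^2 = 82.2649
Step 2 — 0.5 * rho * V^2 = 0.5 * 1025 * 82.2649 = 42160.76125
Step 3 — Rf = 42160.76125 * 3127 * 0.00115 ≈ 151610 N (5 s.f.)

151610 N


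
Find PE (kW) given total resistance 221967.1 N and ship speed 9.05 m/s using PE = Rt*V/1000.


Formula: PE = Rt * V / 1000 (kW)
Step 1 — PE (W) = 221967.1 * 9.05 = 2008802.255 W
Step 2 — PE (kW) = 2008802.255 / 1000 ≈ 2008.8 kW (5 s.f.)

2008.8 kW


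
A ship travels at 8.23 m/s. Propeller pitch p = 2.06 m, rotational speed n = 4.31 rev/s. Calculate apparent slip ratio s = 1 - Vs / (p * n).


Formula: s = 1 - Vs / (p * n)
Step 1 — p * n = 2.06 * 4.31 = 8.8786
Step 2 — Vs / (p*n) = 8.23 / 8.8786 = 0.926948 (6 d.p.)
Step 3 — s = 1 - 0.926948 = 0.073052

0.073052


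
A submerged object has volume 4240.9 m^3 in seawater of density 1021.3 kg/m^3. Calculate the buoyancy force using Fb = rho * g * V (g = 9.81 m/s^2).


Formula: Fb = rho * g * V
Substituting: Fb = 1021.3 * 9.81 * 4240.9
Intermediate: 1021.3 * 9.81 = 10018.953
Result: Fb = 10018.953 * 4240.9 ≈ 42489000 N (5 s.f.)

42489000 N


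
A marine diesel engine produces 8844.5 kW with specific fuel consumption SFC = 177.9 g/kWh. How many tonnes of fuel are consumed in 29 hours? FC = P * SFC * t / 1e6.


Formula: FC (tonnes) = P * SFC * t / 1,000,000
Step 1 — P * SFC * t = 8844.5 * 177.9 * 29 = 45629659.95 g
Step 2 — FC (tonnes) = 45629659.95 / 1,000,000 ≈ 45.630 tonnes (5 s.f.)

45.630 tonnes


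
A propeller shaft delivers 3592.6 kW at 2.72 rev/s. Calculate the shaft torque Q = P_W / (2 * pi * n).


Formula: Q = P_W / (2 * pi * n)
Step 1 — P_W = 3592.6 kW * 1000 = 3592600.0 W
Step 2 — 2 * pi * n = 2 * pi * 2.72 = 17.090264
Step 3 — Q = 3592600.0 / 17.090264 ≈ 210210 N·m (5 s.f.)

210210 N·m


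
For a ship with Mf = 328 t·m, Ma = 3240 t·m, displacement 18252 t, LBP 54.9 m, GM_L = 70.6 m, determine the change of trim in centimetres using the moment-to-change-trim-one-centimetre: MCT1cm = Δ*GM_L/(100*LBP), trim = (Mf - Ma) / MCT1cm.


Formula: net trimming moment = Mf - Ma; MCT1cm = Δ*GM_L/(100*LBP); trim = net moment / MCT1cm
Step 1 — net trimming moment = 328 - 3240 = -2912 t·m
Step 2 — MCT1cm = 18252 * 70.6 / (100 * 54.9) = 234.7161 t·m/cm
Step 3 — trim = -2912 / 234.7161 ≈ -12.406 cm (5 s.f.)

-12.406 cm


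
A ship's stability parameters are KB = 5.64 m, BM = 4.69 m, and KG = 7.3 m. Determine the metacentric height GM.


Formula: GM = KB + BM - KG
Step 1 — KM = KB + BM = 5.64 + 4.69 = 10.33 m
Step 2 — GM = KM - KG = 10.33 - 7.3 = 3.03 m

3.03 m


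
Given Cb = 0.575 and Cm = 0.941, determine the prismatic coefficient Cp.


Formula: Cp = Cb / Cm
Substituting: Cp = 0.575 / 0.941
Result: Cp ≈ 0.61105 (5 s.f.)

0.61105


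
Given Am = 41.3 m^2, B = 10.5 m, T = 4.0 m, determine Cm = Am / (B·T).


Formula: Cm = Am / (B * T)
Step 1 — B * T = 10.5 * 4.0 = 42.0 m^2
Step 2 — Cm = 41.3 / 42.0 ≈ 0.98333 (5 s.f.)

0.98333


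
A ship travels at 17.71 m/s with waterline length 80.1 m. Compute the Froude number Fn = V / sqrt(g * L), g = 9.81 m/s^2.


Formula: Fn = V / sqrt(g * L)
Step 1 — g * L = 9.81 * 80.1 = 785.781
Step 2 — sqrt(g * L) = sqrt(785.781) = 28.031786
Step 3 — Fn = 17.71 / 28.031786 ≈ 0.63178 (5 s.f.)

0.63178


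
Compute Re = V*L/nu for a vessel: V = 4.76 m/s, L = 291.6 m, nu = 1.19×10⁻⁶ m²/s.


Formula: Re = V * L / nu
Step 1 — V * L = 4.76 * 291.6 = 1388.016 m^2/s
Step 2 — Re = 1388.016 / 1.19e-6 = 1.17e+09

1.17e+09


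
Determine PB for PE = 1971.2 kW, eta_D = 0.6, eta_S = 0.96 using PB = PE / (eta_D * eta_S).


Formula: PB = PE / (eta_D * eta_S)
Step 1 — combined efficiency = eta_D * eta_S = 0.6 * 0.96 = 0.576
Step 2 — PB = 1971.2 / 0.576 ≈ 3422.2 kW (5 s.f.)

3422.2 kW


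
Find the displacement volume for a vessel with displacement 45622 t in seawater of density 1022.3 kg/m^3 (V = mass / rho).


Formula: V = mass / rho
Step 1 — convert tonnes to kg: 45622 t * 1000 = 45622000 kg
Step 2 — V = 45622000 / 1022.3 ≈ 44627 m^3 (5 s.f.)

44627 m^3


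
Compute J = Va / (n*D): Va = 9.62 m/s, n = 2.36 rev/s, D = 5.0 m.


Formula: J = Va / (n * D)
Step 1 — n * D = 2.36 * 5.0 = 11.8
Step 2 — J = 9.62 / 11.8 ≈ 0.81525 (5 s.f.)

0.81525


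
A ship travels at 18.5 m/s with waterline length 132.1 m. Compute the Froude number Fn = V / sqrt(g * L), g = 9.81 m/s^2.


Formula: Fn = V / sqrt(g * L)
Step 1 — g * L = 9.81 * 132.1 = 1295.901
Step 2 — sqrt(g * L) = sqrt(1295.901) = 35.998625
Step 3 — Fn = 18.5 / 35.998625 ≈ 0.51391 (5 s.f.)

0.51391


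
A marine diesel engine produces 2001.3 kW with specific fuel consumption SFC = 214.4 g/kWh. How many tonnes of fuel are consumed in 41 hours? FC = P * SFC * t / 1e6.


Formula: FC (tonnes) = P * SFC * t / 1,000,000
Step 1 — P * SFC * t = 2001.3 * 214.4 * 41 = 17592227.52 g
Step 2 — FC (tonnes) = 17592227.52 / 1,000,000 ≈ 17.592 tonnes (5 s.f.)

17.592 tonnes


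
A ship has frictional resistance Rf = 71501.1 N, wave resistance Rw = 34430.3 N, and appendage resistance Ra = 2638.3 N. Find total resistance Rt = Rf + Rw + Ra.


Formula: Rt = Rf + Rw + Ra
Substituting: Rt = 71501.1 + 34430.3 + 2638.3
Result: Rt = 108569.7 N

108569.7 N


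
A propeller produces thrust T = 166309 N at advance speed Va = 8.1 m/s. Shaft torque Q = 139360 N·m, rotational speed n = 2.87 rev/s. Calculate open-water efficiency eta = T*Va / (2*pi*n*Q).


Formula: eta = T * Va / (2 * pi * n * Q)
Step 1 — numerator = T * Va = 166309 * 8.1 = 1347102.9
Step 2 — 2 * pi * n = 2 * pi * 2.87 = 18.032742
Step 3 — denominator = 18.032742 * 139360 = 2513042.93
Step 4 — eta = 1347102.9 / 2513042.93 ≈ 0.53604 (5 s.f.)

0.53604


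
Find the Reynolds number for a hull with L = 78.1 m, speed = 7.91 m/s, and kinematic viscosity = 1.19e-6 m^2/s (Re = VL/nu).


Formula: Re = V * L / nu
Step 1 — V * L = 7.91 * 78.1 = 617.771 m^2/s
Step 2 — Re = 617.771 / 1.19e-6 = 5.19e+08

5.19e+08


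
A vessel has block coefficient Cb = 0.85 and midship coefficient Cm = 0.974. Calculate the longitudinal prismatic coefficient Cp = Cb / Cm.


Formula: Cp = Cb / Cm
Substituting: Cp = 0.85 / 0.974
Result: Cp ≈ 0.87269 (5 s.f.)

0.87269


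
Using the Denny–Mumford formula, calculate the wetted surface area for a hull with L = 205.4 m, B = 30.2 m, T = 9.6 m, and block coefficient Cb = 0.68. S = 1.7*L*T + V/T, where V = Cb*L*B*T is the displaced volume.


Formula: S = 1.7*L*T + V/T with V = Cb*L*B*T, i.e. S = L * (1.7*T + Cb*B)
Step 1 — 1.7*T = 1.7 * 9.6 = 16.32 m
Step 2 — Cb*B = 0.68 * 30.2 = 20.536 m
Step 3 — 1.7*T + Cb*B = 16.32 + 20.536 = 36.856 m
Step 4 — S = 205.4 * 36.856 ≈ 7570.2 m^2 (5 s.f.)

7570.2 m^2


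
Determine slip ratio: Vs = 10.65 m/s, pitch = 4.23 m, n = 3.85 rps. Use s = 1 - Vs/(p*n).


Formula: s = 1 - Vs / (p * n)
Step 1 — p * n = 4.23 * 3.85 = 16.2855
Step 2 — Vs / (p*n) = 10.65 / 16.2855 = 0.653956 (6 d.p.)
Step 3 — s = 1 - 0.653956 = 0.346044

0.346044


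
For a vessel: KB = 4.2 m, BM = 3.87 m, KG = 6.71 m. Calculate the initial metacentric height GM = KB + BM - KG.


Formula: GM = KB + BM - KG
Step 1 — KM = KB + BM = 4.2 + 3.87 = 8.07 m
Step 2 — GM = KM - KG = 8.07 - 6.71 = 1.36 m

1.36 m


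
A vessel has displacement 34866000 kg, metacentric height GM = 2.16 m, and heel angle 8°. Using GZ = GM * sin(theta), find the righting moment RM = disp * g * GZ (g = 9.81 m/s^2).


Formula: GZ = GM * sin(theta); RM = disp * g * GZ
Step 1 — GZ = 2.16 * sin(8°) = 2.16 * 0.139173 = 0.300614 m
Step 2 — RM = 34866000 * 9.81 * 0.300614 ≈ 102820000 N·m (5 s.f.)

102820000 N·m


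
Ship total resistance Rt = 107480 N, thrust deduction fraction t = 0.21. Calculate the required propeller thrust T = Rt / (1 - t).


Formula: T = Rt / (1 - t)
Step 1 — (1 - t) = 1 - 0.21 = 0.79
Step 2 — T = 107480 / 0.79 ≈ 136050 N (5 s.f.)

136050 N


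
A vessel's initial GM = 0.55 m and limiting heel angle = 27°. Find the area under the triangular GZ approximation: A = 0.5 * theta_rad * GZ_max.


Formula: GZ_max = GM * sin(theta); Area = 0.5 * theta_rad * GZ_max
Step 1 — GZ_max = 0.55 * sin(27°) = 0.55 * 0.45399 = 0.249695 m
Step 2 — theta_rad = 27 * pi/180 = 0.471239 rad
Step 3 — Area = 0.5 * 0.471239 * 0.249695 ≈ 0.058833 m·rad (5 s.f.)

0.058833 m·rad


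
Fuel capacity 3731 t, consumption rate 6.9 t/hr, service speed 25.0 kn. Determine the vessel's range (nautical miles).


Formula: endurance = fuel / rate; range = endurance * speed
Step 1 — endurance = 3731 / 6.9 = 540.7246 hours
Step 2 — range = 540.7246 * 25.0 ≈ 13518 nautical miles (5 s.f.)

13518 NM


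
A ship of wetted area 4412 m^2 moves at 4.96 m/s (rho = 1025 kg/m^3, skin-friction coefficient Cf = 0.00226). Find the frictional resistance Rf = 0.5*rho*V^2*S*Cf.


Formula: Rf = 0.5 * rho * V^2 * S * Cf
Step 1 — V^2 = 4.96^2 = 24.6016
Step 2 — 0.5 * rho * V^2 = 0.5 * 1025 * 24.6016 = 12608.32
Step 3 — Rf = 12608.32 * 4412 * 0.00226 ≈ 125720 N (5 s.f.)

125720 N


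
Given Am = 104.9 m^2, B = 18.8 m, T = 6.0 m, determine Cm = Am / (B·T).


Formula: Cm = Am / (B * T)
Step 1 — B * T = 18.8 * 6.0 = 112.8 m^2
Step 2 — Cm = 104.9 / 112.8 ≈ 0.92996 (5 s.f.)

0.92996


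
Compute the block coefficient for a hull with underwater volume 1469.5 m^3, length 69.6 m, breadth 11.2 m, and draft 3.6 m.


Formula: Cb = V / (L * B * T)
Step 1 — L * B * T = 69.6 * 11.2 * 3.6 = 2806.272 m^3
Step 2 — Cb = 1469.5 / 2806.272 ≈ 0.52365 (5 s.f.)

0.52365


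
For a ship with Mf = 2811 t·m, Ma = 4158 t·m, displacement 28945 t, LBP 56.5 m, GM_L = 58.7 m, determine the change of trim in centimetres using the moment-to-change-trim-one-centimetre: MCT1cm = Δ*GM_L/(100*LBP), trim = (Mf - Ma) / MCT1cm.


Formula: net trimming moment = Mf - Ma; MCT1cm = Δ*GM_L/(100*LBP); trim = net moment / MCT1cm
Step 1 — net trimming moment = 2811 - 4158 = -1347 t·m
Step 2 — MCT1cm = 28945 * 58.7 / (100 * 56.5) = 300.7206 t·m/cm
Step 3 — trim = -1347 / 300.7206 ≈ -4.4792 cm (5 s.f.)

-4.4792 cm


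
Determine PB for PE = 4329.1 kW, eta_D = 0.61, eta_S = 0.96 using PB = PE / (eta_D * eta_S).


Formula: PB = PE / (eta_D * eta_S)
Step 1 — combined efficiency = eta_D * eta_S = 0.61 * 0.96 = 0.5856
Step 2 — PB = 4329.1 / 0.5856 ≈ 7392.6 kW (5 s.f.)

7392.6 kW


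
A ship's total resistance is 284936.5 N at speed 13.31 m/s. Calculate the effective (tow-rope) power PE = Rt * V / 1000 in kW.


Formula: PE = Rt * V / 1000 (kW)
Step 1 — PE (W) = 284936.5 * 13.31 = 3792504.815 W
Step 2 — PE (kW) = 3792504.815 / 1000 ≈ 3792.5 kW (5 s.f.)

3792.5 kW


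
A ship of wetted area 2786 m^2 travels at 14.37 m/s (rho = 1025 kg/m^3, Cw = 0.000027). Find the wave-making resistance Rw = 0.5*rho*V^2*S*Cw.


Formula: Rw = 0.5 * rho * V^2 * S * Cw
Step 1 — V^2 = 14.37^2 = 206.4969
Step 2 — 0.5 * rho * V^2 = 0.5 * 1025 * 206.4969 = 105829.66125
Step 3 — Rw = 105829.66125 * 2786 * 0.000027 ≈ 7960.7 N (5 s.f.)

7960.7 N


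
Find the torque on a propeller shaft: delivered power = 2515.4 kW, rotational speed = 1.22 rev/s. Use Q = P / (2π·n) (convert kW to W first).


Formula: Q = P_W / (2 * pi * n)
Step 1 — P_W = 2515.4 kW * 1000 = 2515400.0 W
Step 2 — 2 * pi * n = 2 * pi * 1.22 = 7.665486
Step 3 — Q = 2515400.0 / 7.665486 ≈ 328150 N·m (5 s.f.)

328150 N·m


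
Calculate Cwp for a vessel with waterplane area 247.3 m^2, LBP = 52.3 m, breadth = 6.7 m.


Formula: Cwp = Aw / (L * B)
Step 1 — L * B = 52.3 * 6.7 = 350.41 m^2
Step 2 — Cwp = 247.3 / 350.41 ≈ 0.70574 (5 s.f.)

0.70574


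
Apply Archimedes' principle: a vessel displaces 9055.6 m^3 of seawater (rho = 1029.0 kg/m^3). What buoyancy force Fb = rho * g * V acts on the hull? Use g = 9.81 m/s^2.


Formula: Fb = rho * g * V
Substituting: Fb = 1029.0 * 9.81 * 9055.6
Intermediate: 1029.0 * 9.81 = 10094.49
Result: Fb = 10094.49 * 9055.6 ≈ 91412000 N (5 s.f.)

91412000 N


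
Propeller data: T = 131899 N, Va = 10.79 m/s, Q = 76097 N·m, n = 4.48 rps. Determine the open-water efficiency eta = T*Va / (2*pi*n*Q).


Formula: eta = T * Va / (2 * pi * n * Q)
Step 1 — numerator = T * Va = 131899 * 10.79 = 1423190.21
Step 2 — 2 * pi * n = 2 * pi * 4.48 = 28.14867
Step 3 — denominator = 28.14867 * 76097 = 2142029.34
Step 4 — eta = 1423190.21 / 2142029.34 ≈ 0.66441 (5 s.f.)

0.66441


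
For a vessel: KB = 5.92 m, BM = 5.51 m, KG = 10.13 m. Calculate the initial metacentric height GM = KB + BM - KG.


Formula: GM = KB + BM - KG
Step 1 — KM = KB + BM = 5.92 + 5.51 = 11.43 m
Step 2 — GM = KM - KG = 11.43 - 10.13 = 1.3 m

1.3 m


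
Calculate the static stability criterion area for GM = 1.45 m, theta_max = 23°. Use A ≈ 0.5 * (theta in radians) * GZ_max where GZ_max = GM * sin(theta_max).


Formula: GZ_max = GM * sin(theta); Area = 0.5 * theta_rad * GZ_max
Step 1 — GZ_max = 1.45 * sin(23°) = 1.45 * 0.390731 = 0.56656 m
Step 2 — theta_rad = 23 * pi/180 = 0.401426 rad
Step 3 — Area = 0.5 * 0.401426 * 0.56656 ≈ 0.11372 m·rad (5 s.f.)

0.11372 m·rad


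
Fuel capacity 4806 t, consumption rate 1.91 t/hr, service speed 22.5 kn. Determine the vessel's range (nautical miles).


Formula: endurance = fuel / rate; range = endurance * speed
Step 1 — endurance = 4806 / 1.91 = 2516.2304 hours
Step 2 — range = 2516.2304 * 22.5 ≈ 56615 nautical miles (5 s.f.)

56615 NM


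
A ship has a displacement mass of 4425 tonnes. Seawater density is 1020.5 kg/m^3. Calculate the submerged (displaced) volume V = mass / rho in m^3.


Formula: V = mass / rho
Step 1 — convert tonnes to kg: 4425 t * 1000 = 4425000 kg
Step 2 — V = 4425000 / 1020.5 ≈ 4336.1 m^3 (5 s.f.)

4336.1 m^3


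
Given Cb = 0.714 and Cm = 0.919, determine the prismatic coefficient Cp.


Formula: Cp = Cb / Cm
Substituting: Cp = 0.714 / 0.919
Result: Cp ≈ 0.77693 (5 s.f.)

0.77693


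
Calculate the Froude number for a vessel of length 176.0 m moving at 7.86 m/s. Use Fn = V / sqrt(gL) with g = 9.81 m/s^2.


Formula: Fn = V / sqrt(g * L)
Step 1 — g * L = 9.81 * 176.0 = 1726.56
Step 2 — sqrt(g * L) = sqrt(1726.56) = 41.551895
Step 3 — Fn = 7.86 / 41.551895 ≈ 0.18916 (5 s.f.)

0.18916


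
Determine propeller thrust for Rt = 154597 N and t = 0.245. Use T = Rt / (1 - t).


Formula: T = Rt / (1 - t)
Step 1 — (1 - t) = 1 - 0.245 = 0.755
Step 2 — T = 154597 / 0.755 ≈ 204760 N (5 s.f.)

204760 N


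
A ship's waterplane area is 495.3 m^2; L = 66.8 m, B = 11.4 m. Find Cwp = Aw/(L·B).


Formula: Cwp = Aw / (L * B)
Step 1 — L * B = 66.8 * 11.4 = 761.52 m^2
Step 2 — Cwp = 495.3 / 761.52 ≈ 0.65041 (5 s.f.)

0.65041


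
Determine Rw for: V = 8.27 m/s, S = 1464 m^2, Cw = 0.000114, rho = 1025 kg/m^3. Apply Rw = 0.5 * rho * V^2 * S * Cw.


Formula: Rw = 0.5 * rho * V^2 * S * Cw
Step 1 — V^2 = 8.27^2 = 68.3929
Step 2 — 0.5 * rho * V^2 = 0.5 * 1025 * 68.3929 = 35051.36125
Step 3 — Rw = 35051.36125 * 1464 * 0.000114 ≈ 5849.9 N (5 s.f.)

5849.9 N


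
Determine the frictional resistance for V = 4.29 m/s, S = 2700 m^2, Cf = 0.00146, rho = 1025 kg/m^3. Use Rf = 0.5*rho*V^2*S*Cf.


Formula: Rf = 0.5 * rho * V^2 * S * Cf
Step 1 — V^2 = 4.29^2 = 18.4041
Step 2 — 0.5 * rho * V^2 = 0.5 * 1025 * 18.4041 = 9432.10125
Step 3 — Rf = 9432.10125 * 2700 * 0.00146 ≈ 37181 N (5 s.f.)

37181 N


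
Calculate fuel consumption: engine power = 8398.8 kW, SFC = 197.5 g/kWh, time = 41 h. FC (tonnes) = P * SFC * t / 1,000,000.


Formula: FC (tonnes) = P * SFC * t / 1,000,000
Step 1 — P * SFC * t = 8398.8 * 197.5 * 41 = 68009283.0 g
Step 2 — FC (tonnes) = 68009283.0 / 1,000,000 ≈ 68.009 tonnes (5 s.f.)

68.009 tonnes


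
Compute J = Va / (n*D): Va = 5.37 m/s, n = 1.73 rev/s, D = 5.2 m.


Formula: J = Va / (n * D)
Step 1 — n * D = 1.73 * 5.2 = 8.996
Step 2 — J = 5.37 / 8.996 ≈ 0.59693 (5 s.f.)

0.59693


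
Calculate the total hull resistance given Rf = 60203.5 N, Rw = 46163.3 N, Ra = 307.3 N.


Formula: Rt = Rf + Rw + Ra
Substituting: Rt = 60203.5 + 46163.3 + 307.3
Result: Rt = 106674.1 N

106674.1 N


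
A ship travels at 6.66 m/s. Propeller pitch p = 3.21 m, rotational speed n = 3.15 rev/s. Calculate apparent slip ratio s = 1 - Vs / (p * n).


Formula: s = 1 - Vs / (p * n)
Step 1 — p * n = 3.21 * 3.15 = 10.1115
Step 2 — Vs / (p*n) = 6.66 / 10.1115 = 0.658656 (6 d.p.)
Step 3 — s = 1 - 0.658656 = 0.341344

0.341344


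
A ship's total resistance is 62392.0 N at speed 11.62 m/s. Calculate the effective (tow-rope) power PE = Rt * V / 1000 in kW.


Formula: PE = Rt * V / 1000 (kW)
Step 1 — PE (W) = 62392.0 * 11.62 = 724995.04 W
Step 2 — PE (kW) = 724995.04 / 1000 ≈ 725.00 kW (5 s.f.)

725.00 kW


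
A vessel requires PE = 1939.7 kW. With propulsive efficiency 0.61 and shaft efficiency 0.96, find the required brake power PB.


Formula: PB = PE / (eta_D * eta_S)
Step 1 — combined efficiency = eta_D * eta_S = 0.61 * 0.96 = 0.5856
Step 2 — PB = 1939.7 / 0.5856 ≈ 3312.3 kW (5 s.f.)

3312.3 kW


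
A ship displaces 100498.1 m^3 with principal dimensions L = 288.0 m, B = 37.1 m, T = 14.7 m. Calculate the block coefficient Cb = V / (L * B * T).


Formula: Cb = V / (L * B * T)
Step 1 — L * B * T = 288.0 * 37.1 * 14.7 = 157066.56 m^3
Step 2 — Cb = 100498.1 / 157066.56 ≈ 0.63984 (5 s.f.)

0.63984


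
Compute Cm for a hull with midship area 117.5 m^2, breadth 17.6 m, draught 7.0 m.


Formula: Cm = Am / (B * T)
Step 1 — B * T = 17.6 * 7.0 = 123.2 m^2
Step 2 — Cm = 117.5 / 123.2 ≈ 0.95373 (5 s.f.)

0.95373


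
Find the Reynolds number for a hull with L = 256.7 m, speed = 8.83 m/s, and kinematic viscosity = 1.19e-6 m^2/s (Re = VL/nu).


Formula: Re = V * L / nu
Step 1 — V * L = 8.83 * 256.7 = 2266.661 m^2/s
Step 2 — Re = 2266.661 / 1.19e-6 = 1.90e+09

1.90e+09


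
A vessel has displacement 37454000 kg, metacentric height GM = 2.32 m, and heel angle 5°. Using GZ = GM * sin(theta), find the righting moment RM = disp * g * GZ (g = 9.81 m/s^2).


Formula: GZ = GM * sin(theta); RM = disp * g * GZ
Step 1 — GZ = 2.32 * sin(5°) = 2.32 * 0.087156 = 0.202202 m
Step 2 — RM = 37454000 * 9.81 * 0.202202 ≈ 74294000 N·m (5 s.f.)

74294000 N·m


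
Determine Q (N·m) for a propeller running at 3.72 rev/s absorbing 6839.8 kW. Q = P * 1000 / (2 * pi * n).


Formula: Q = P_W / (2 * pi * n)
Step 1 — P_W = 6839.8 kW * 1000 = 6839800.0 W
Step 2 — 2 * pi * n = 2 * pi * 3.72 = 23.373449
Step 3 — Q = 6839800.0 / 23.373449 ≈ 292630 N·m (5 s.f.)

292630 N·m


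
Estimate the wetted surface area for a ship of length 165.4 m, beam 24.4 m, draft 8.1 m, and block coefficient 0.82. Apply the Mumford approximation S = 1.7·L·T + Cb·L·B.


Formula: S = 1.7*L*T + V/T with V = Cb*L*B*T, i.e. S = L * (1.7*T + Cb*B)
Step 1 — 1.7*T = 1.7 * 8.1 = 13.77 m
Step 2 — Cb*B = 0.82 * 24.4 = 20.008 m
Step 3 — 1.7*T + Cb*B = 13.77 + 20.008 = 33.778 m
Step 4 — S = 165.4 * 33.778 ≈ 5586.9 m^2 (5 s.f.)

5586.9 m^2


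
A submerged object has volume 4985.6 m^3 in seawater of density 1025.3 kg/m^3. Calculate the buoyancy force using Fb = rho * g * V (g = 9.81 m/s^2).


Formula: Fb = rho * g * V
Substituting: Fb = 1025.3 * 9.81 * 4985.6
Intermediate: 1025.3 * 9.81 = 10058.193
Result: Fb = 10058.193 * 4985.6 ≈ 50146000 N (5 s.f.)

50146000 N


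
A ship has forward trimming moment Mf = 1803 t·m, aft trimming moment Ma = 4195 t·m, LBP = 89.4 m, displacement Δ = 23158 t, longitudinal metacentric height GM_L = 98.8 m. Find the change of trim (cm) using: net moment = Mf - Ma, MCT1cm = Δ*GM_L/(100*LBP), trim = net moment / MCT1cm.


Formula: net trimming moment = Mf - Ma; MCT1cm = Δ*GM_L/(100*LBP); trim = net moment / MCT1cm
Step 1 — net trimming moment = 1803 - 4195 = -2392 t·m
Step 2 — MCT1cm = 23158 * 98.8 / (100 * 89.4) = 255.9296 t·m/cm
Step 3 — trim = -2392 / 255.9296 ≈ -9.3463 cm (5 s.f.)

-9.3463 cm


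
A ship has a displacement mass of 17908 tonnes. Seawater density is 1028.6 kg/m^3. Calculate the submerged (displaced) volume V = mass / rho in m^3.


Formula: V = mass / rho
Step 1 — convert tonnes to kg: 17908 t * 1000 = 17908000 kg
Step 2 — V = 17908000 / 1028.6 ≈ 17410 m^3 (5 s.f.)

17410 m^3


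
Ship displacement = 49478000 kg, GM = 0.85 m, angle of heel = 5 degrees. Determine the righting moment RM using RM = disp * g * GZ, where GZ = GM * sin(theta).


Formula: GZ = GM * sin(theta); RM = disp * g * GZ
Step 1 — GZ = 0.85 * sin(5°) = 0.85 * 0.087156 = 0.074083 m
Step 2 — RM = 49478000 * 9.81 * 0.074083 ≈ 35958000 N·m (5 s.f.)

35958000 N·m


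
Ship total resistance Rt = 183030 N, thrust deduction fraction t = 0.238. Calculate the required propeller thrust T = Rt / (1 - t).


Formula: T = Rt / (1 - t)
Step 1 — (1 - t) = 1 - 0.238 = 0.762
Step 2 — T = 183030 / 0.762 ≈ 240200 N (5 s.f.)

240200 N


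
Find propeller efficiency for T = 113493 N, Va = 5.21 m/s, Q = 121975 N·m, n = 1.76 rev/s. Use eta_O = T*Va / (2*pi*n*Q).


Formula: eta = T * Va / (2 * pi * n * Q)
Step 1 — numerator = T * Va = 113493 * 5.21 = 591298.53
Step 2 — 2 * pi * n = 2 * pi * 1.76 = 11.058406
Step 3 — denominator = 11.058406 * 121975 = 1348849.07
Step 4 — eta = 591298.53 / 1348849.07 ≈ 0.43837 (5 s.f.)

0.43837


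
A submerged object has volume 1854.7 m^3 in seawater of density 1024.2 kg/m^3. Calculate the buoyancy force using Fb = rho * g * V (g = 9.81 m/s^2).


Formula: Fb = rho * g * V
Substituting: Fb = 1024.2 * 9.81 * 1854.7
Intermediate: 1024.2 * 9.81 = 10047.402
Result: Fb = 10047.402 * 1854.7 ≈ 18635000 N (5 s.f.)

18635000 N


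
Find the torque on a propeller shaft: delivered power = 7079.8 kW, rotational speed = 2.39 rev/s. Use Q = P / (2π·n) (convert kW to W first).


Formula: Q = P_W / (2 * pi * n)
Step 1 — P_W = 7079.8 kW * 1000 = 7079800.0 W
Step 2 — 2 * pi * n = 2 * pi * 2.39 = 15.016813
Step 3 — Q = 7079800.0 / 15.016813 ≈ 471460 N·m (5 s.f.)

471460 N·m


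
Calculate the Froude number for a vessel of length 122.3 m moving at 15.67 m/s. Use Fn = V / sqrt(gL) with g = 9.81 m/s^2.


Formula: Fn = V / sqrt(g * L)
Step 1 — g * L = 9.81 * 122.3 = 1199.763
Step 2 — sqrt(g * L) = sqrt(1199.763) = 34.637595
Step 3 — Fn = 15.67 / 34.637595 ≈ 0.45240 (5 s.f.)

0.45240


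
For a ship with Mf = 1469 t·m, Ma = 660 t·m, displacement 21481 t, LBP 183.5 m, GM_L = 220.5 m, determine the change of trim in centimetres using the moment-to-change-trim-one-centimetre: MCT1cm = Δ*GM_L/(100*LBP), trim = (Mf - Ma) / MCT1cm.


Formula: net trimming moment = Mf - Ma; MCT1cm = Δ*GM_L/(100*LBP); trim = net moment / MCT1cm
Step 1 — net trimming moment = 1469 - 660 = 809 t·m
Step 2 — MCT1cm = 21481 * 220.5 / (100 * 183.5) = 258.1232 t·m/cm
Step 3 — trim = 809 / 258.1232 ≈ 3.1342 cm (5 s.f.)

3.1342 cm


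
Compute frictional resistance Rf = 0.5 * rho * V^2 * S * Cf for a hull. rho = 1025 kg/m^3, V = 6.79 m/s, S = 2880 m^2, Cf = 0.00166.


Formula: Rf = 0.5 * rho * V^2 * S * Cf
Step 1 — V^2 = 6.79^2 = 46.1041
Step 2 — 0.5 * rho * V^2 = 0.5 * 1025 * 46.1041 = 23628.35125
Step 3 — Rf = 23628.35125 * 2880 * 0.00166 ≈ 112960 N (5 s.f.)

112960 N


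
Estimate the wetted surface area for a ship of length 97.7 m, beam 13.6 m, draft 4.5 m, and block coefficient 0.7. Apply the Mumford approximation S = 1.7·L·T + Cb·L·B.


Formula: S = 1.7*L*T + V/T with V = Cb*L*B*T, i.e. S = L * (1.7*T + Cb*B)
Step 1 — 1.7*T = 1.7 * 4.5 = 7.65 m
Step 2 — Cb*B = 0.7 * 13.6 = 9.52 m
Step 3 — 1.7*T + Cb*B = 7.65 + 9.52 = 17.17 m
Step 4 — S = 97.7 * 17.17 ≈ 1677.5 m^2 (5 s.f.)

1677.5 m^2
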